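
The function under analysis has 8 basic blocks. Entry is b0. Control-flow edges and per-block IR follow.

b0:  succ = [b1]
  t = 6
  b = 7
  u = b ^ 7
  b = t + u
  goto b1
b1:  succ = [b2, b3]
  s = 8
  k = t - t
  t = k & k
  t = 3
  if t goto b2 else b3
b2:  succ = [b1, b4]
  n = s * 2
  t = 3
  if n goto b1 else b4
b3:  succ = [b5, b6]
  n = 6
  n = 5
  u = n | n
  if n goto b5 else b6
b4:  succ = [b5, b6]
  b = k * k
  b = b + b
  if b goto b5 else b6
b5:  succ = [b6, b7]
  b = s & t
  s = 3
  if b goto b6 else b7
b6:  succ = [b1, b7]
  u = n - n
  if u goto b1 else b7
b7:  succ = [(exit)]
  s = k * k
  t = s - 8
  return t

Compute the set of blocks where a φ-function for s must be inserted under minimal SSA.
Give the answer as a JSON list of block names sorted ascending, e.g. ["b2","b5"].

Answer: ["b1", "b6", "b7"]

Analysis:
idom tree: b1←b0 b2←b1 b3←b1 b4←b2 b5←b1 b6←b1 b7←b1
Dom∩ at merges:
  b1: preds {b0,b2,b6}: {b0} ∩ {b0,b1,b2} ∩ {b0,b1,b6} = {b0}; idom=b0
  b5: preds {b3,b4}: {b0,b1,b3} ∩ {b0,b1,b2,b4} = {b0,b1}; idom=b1
  b6: preds {b3,b4,b5}: {b0,b1,b3} ∩ {b0,b1,b2,b4} ∩ {b0,b1,b5} = {b0,b1}; idom=b1
  b7: preds {b5,b6}: {b0,b1,b5} ∩ {b0,b1,b6} = {b0,b1}; idom=b1

Frontier:
  b1←b0: walk · to b0
  b1←b2: walk b2→b1 to b0
  b1←b6: walk b6→b1 to b0
  b5←b3: walk b3 to b1
  b5←b4: walk b4→b2 to b1
  b6←b3: walk b3 to b1
  b6←b4: walk b4→b2 to b1
  b6←b5: walk b5 to b1
  b7←b5: walk b5 to b1
  b7←b6: walk b6 to b1
  b0 → ∅
  b1 → {b1}
  b2 → {b1,b5,b6}
  b3 → {b5,b6}
  b4 → {b5,b6}
  b5 → {b6,b7}
  b6 → {b1,b7}
  b7 → ∅

φ for s: defs {b1,b5,b7}
  DF⁺ = {b1,b6,b7}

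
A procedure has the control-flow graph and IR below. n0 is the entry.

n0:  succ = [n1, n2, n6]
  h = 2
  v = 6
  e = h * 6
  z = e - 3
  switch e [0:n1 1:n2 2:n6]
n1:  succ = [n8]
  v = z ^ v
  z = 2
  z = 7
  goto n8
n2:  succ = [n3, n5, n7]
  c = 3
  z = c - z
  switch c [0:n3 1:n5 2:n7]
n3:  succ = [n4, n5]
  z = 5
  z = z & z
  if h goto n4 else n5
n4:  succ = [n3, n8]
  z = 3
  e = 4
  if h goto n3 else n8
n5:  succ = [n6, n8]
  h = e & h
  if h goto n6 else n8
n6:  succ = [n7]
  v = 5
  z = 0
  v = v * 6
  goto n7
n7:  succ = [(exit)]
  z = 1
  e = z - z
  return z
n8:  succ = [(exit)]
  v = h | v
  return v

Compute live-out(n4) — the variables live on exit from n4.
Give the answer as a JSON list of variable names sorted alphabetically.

Block summaries:
  n0 def {e,h,v,z} use ∅
  n1 def {v,z} use {v,z}
  n2 def {c,z} use {z}
  n3 def {z} use {h}
  n4 def {e,z} use {h}
  n5 def {h} use {e,h}
  n6 def {v,z} use ∅
  n7 def {e,z} use ∅
  n8 def {v} use {h,v}

Backward fixpoint:
  n0: in=∅ out={e,h,v,z}
  n1: in={h,v,z} out={h,v}
  n2: in={e,h,v,z} out={e,h,v}
  n3: in={e,h,v} out={e,h,v}
  n4: in={h,v} out={e,h,v}
  n5: in={e,h,v} out={h,v}
  n6: in=∅ out=∅
  n7: in=∅ out=∅
  n8: in={h,v} out=∅

live-out(n4) = ["e", "h", "v"]

Answer: ["e", "h", "v"]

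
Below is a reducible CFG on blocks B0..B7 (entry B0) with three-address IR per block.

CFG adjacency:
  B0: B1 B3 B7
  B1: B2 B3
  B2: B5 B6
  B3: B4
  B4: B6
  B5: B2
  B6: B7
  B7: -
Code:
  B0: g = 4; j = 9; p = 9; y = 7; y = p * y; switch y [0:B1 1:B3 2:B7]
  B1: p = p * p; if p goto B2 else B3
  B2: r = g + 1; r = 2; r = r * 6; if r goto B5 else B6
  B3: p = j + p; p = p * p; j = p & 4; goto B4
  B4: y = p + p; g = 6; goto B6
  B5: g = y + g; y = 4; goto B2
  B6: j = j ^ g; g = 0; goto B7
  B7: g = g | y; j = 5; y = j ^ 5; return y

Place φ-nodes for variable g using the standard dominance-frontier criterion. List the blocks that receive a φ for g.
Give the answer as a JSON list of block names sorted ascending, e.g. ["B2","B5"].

Answer: ["B2", "B6", "B7"]

Derivation:
idom tree: B1←B0 B2←B1 B3←B0 B4←B3 B5←B2 B6←B0 B7←B0
Dom at joins:
  B2: preds {B1,B5}: {B0,B1} ∩ {B0,B1,B2,B5} = {B0,B1}; idom=B1
  B3: preds {B0,B1}: {B0} ∩ {B0,B1} = {B0}; idom=B0
  B6: preds {B2,B4}: {B0,B1,B2} ∩ {B0,B3,B4} = {B0}; idom=B0
  B7: preds {B0,B6}: {B0} ∩ {B0,B6} = {B0}; idom=B0

DF walk-up:
  join B2 pred B1: · stop@B1
  join B2 pred B5: B5→B2 stop@B1
  join B3 pred B0: · stop@B0
  join B3 pred B1: B1 stop@B0
  join B6 pred B2: B2→B1 stop@B0
  join B6 pred B4: B4→B3 stop@B0
  join B7 pred B0: · stop@B0
  join B7 pred B6: B6 stop@B0
  B0: DF=∅
  B1: DF={B3,B6}
  B2: DF={B2,B6}
  B3: DF={B6}
  B4: DF={B6}
  B5: DF={B2}
  B6: DF={B7}
  B7: DF=∅

φ for g: defs {B0,B4,B5,B6,B7}
  DF⁺ = {B2,B6,B7}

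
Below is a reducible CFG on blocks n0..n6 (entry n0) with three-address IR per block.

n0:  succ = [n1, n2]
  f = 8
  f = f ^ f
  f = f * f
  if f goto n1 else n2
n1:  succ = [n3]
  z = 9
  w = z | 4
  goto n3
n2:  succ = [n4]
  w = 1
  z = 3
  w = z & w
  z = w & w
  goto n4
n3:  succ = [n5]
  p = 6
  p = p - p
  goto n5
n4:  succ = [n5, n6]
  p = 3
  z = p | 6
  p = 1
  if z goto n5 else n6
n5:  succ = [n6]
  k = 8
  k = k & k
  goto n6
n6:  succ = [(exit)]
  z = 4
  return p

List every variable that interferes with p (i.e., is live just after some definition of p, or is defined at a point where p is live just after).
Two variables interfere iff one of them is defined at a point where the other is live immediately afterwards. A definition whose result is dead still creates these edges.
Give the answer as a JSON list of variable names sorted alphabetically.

Answer: ["k", "z"]

Derivation:
def/use:
  n0: def={f} ue=∅
  n1: def={w,z} ue=∅
  n2: def={w,z} ue=∅
  n3: def={p} ue=∅
  n4: def={p,z} ue=∅
  n5: def={k} ue=∅
  n6: def={z} ue={p}

Backward fixpoint:
  live n0: ∅→∅
  live n1: ∅→∅
  live n2: ∅→∅
  live n3: ∅→{p}
  live n4: ∅→{p}
  live n5: {p}→{p}
  live n6: {p}→∅

Conflict graph:
  f — ∅
  k — {p}
  p — {k,z}
  w — {z}
  z — {p,w}

N(p) = ["k", "z"]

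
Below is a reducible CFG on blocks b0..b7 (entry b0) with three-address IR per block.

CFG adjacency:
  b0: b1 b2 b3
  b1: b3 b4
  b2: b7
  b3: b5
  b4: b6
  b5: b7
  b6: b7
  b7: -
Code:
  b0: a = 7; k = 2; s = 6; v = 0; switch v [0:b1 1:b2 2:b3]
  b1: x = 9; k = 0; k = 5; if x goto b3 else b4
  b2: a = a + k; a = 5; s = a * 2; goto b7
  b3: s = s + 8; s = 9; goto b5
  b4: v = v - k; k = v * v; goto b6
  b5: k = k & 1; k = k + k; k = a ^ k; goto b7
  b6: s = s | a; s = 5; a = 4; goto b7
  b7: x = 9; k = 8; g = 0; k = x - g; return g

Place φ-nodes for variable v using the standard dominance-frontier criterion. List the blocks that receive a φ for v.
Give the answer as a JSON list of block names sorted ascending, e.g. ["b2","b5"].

Answer: ["b7"]

Working:
idom tree: b1←b0 b2←b0 b3←b0 b4←b1 b5←b3 b6←b4 b7←b0
Dom at joins:
  b3: preds {b0,b1}: {b0} ∩ {b0,b1} = {b0}; idom=b0
  b7: preds {b2,b5,b6}: {b0,b2} ∩ {b0,b3,b5} ∩ {b0,b1,b4,b6} = {b0}; idom=b0

Frontier:
  join b3 pred b0: · stop@b0
  join b3 pred b1: b1 stop@b0
  join b7 pred b2: b2 stop@b0
  join b7 pred b5: b5→b3 stop@b0
  join b7 pred b6: b6→b4→b1 stop@b0
  DF(b0)=∅
  DF(b1)={b3,b7}
  DF(b2)={b7}
  DF(b3)={b7}
  DF(b4)={b7}
  DF(b5)={b7}
  DF(b6)={b7}
  DF(b7)=∅

φ for v: defs {b0,b4}
  DF⁺ = {b7}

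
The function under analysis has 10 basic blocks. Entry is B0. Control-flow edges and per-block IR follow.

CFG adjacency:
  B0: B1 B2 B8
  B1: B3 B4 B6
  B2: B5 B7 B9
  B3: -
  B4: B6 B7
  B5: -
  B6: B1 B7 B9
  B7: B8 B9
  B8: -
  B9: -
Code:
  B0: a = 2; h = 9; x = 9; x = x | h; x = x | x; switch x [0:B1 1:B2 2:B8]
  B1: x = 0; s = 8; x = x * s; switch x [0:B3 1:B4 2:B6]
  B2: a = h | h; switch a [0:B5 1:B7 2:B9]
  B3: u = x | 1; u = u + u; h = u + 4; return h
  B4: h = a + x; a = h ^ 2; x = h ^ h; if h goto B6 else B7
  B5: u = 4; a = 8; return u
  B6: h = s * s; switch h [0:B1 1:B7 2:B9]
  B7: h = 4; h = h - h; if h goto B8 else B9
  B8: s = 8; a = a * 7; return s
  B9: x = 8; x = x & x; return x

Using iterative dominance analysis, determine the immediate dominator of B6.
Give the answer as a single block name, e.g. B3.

idom tree: B1←B0 B2←B0 B3←B1 B4←B1 B5←B2 B6←B1 B7←B0 B8←B0 B9←B0
Dom∩ at merges:
  B1: preds {B0,B6}: {B0} ∩ {B0,B1,B6} = {B0}; idom=B0
  B6: preds {B1,B4}: {B0,B1} ∩ {B0,B1,B4} = {B0,B1}; idom=B1
  B7: preds {B2,B4,B6}: {B0,B2} ∩ {B0,B1,B4} ∩ {B0,B1,B6} = {B0}; idom=B0
  B8: preds {B0,B7}: {B0} ∩ {B0,B7} = {B0}; idom=B0
  B9: preds {B2,B6,B7}: {B0,B2} ∩ {B0,B1,B6} ∩ {B0,B7} = {B0}; idom=B0

idom(B6) = B1

Answer: B1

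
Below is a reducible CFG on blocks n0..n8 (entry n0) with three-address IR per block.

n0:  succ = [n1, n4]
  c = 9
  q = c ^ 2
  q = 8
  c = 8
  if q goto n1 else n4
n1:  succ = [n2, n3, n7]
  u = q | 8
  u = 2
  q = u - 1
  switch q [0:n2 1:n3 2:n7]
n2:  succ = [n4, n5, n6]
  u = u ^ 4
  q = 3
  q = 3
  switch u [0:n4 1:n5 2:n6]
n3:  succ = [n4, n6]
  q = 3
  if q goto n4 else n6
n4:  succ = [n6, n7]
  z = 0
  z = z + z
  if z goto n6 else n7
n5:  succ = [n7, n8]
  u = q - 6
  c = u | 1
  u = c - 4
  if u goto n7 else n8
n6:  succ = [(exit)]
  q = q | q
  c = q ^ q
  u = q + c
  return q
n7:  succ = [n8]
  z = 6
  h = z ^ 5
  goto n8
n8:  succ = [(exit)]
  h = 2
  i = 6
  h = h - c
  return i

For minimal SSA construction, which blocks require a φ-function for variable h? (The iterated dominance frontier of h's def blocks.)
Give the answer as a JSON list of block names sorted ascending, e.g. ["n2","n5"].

idom tree: n1←n0 n2←n1 n3←n1 n4←n0 n5←n2 n6←n0 n7←n0 n8←n0
Dom at joins:
  n4: preds {n0,n2,n3}: {n0} ∩ {n0,n1,n2} ∩ {n0,n1,n3} = {n0}; idom=n0
  n6: preds {n2,n3,n4}: {n0,n1,n2} ∩ {n0,n1,n3} ∩ {n0,n4} = {n0}; idom=n0
  n7: preds {n1,n4,n5}: {n0,n1} ∩ {n0,n4} ∩ {n0,n1,n2,n5} = {n0}; idom=n0
  n8: preds {n5,n7}: {n0,n1,n2,n5} ∩ {n0,n7} = {n0}; idom=n0

DF derivation:
  n4←n0: walk · to n0
  n4←n2: walk n2→n1 to n0
  n4←n3: walk n3→n1 to n0
  n6←n2: walk n2→n1 to n0
  n6←n3: walk n3→n1 to n0
  n6←n4: walk n4 to n0
  n7←n1: walk n1 to n0
  n7←n4: walk n4 to n0
  n7←n5: walk n5→n2→n1 to n0
  n8←n5: walk n5→n2→n1 to n0
  n8←n7: walk n7 to n0
  n0 → ∅
  n1 → {n4,n6,n7,n8}
  n2 → {n4,n6,n7,n8}
  n3 → {n4,n6}
  n4 → {n6,n7}
  n5 → {n7,n8}
  n6 → ∅
  n7 → {n8}
  n8 → ∅

φ for h: defs {n7,n8}
  DF⁺ = {n8}

Answer: ["n8"]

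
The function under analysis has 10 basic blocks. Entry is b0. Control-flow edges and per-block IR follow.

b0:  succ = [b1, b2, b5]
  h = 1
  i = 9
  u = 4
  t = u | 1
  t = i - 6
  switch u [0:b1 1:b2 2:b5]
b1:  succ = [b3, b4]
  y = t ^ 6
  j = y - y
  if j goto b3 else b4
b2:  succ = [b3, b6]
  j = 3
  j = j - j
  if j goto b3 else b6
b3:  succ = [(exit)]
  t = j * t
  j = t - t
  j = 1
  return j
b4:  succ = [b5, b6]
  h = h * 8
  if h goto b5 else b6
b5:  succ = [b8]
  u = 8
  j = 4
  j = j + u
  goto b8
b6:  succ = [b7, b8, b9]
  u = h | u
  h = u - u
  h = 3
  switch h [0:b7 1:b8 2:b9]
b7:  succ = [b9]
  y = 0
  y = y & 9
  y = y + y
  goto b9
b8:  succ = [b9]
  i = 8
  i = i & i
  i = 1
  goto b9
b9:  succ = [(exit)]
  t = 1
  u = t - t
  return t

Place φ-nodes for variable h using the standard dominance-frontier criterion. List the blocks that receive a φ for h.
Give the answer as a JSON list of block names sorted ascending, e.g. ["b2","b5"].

Answer: ["b5", "b6", "b8", "b9"]

Working:
idom tree: b1←b0 b2←b0 b3←b0 b4←b1 b5←b0 b6←b0 b7←b6 b8←b0 b9←b0
Join-block Dom:
  b3: preds {b1,b2}: {b0,b1} ∩ {b0,b2} = {b0}; idom=b0
  b5: preds {b0,b4}: {b0} ∩ {b0,b1,b4} = {b0}; idom=b0
  b6: preds {b2,b4}: {b0,b2} ∩ {b0,b1,b4} = {b0}; idom=b0
  b8: preds {b5,b6}: {b0,b5} ∩ {b0,b6} = {b0}; idom=b0
  b9: preds {b6,b7,b8}: {b0,b6} ∩ {b0,b6,b7} ∩ {b0,b8} = {b0}; idom=b0

DF walk-up:
  join b3 pred b1: b1 stop@b0
  join b3 pred b2: b2 stop@b0
  join b5 pred b0: · stop@b0
  join b5 pred b4: b4→b1 stop@b0
  join b6 pred b2: b2 stop@b0
  join b6 pred b4: b4→b1 stop@b0
  join b8 pred b5: b5 stop@b0
  join b8 pred b6: b6 stop@b0
  join b9 pred b6: b6 stop@b0
  join b9 pred b7: b7→b6 stop@b0
  join b9 pred b8: b8 stop@b0
  b0 → ∅
  b1 → {b3,b5,b6}
  b2 → {b3,b6}
  b3 → ∅
  b4 → {b5,b6}
  b5 → {b8}
  b6 → {b8,b9}
  b7 → {b9}
  b8 → {b9}
  b9 → ∅

φ for h: defs {b0,b4,b6}
  DF⁺ = {b5,b6,b8,b9}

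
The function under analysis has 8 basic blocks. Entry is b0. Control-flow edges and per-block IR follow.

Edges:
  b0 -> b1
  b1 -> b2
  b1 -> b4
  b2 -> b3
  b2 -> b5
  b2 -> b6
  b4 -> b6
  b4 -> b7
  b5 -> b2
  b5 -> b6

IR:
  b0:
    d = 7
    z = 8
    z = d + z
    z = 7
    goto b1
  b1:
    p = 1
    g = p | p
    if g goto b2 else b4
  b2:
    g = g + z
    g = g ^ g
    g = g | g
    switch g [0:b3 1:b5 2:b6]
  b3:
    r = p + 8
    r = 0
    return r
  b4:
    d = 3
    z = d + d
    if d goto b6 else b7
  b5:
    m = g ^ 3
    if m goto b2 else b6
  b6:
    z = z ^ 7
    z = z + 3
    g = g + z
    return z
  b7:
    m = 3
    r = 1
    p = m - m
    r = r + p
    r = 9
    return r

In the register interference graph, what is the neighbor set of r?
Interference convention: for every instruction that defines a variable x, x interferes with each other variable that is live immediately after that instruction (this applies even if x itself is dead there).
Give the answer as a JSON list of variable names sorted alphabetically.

Answer: ["m", "p"]

Derivation:
def/use:
  b0 def {d,z} use ∅
  b1 def {g,p} use ∅
  b2 def {g} use {g,z}
  b3 def {r} use {p}
  b4 def {d,z} use ∅
  b5 def {m} use {g}
  b6 def {g,z} use {g,z}
  b7 def {m,p,r} use ∅

Live sets:
  b0: in=∅ out={z}
  b1: in={z} out={g,p,z}
  b2: in={g,p,z} out={g,p,z}
  b3: in={p} out=∅
  b4: in={g} out={g,z}
  b5: in={g,p,z} out={g,p,z}
  b6: in={g,z} out=∅
  b7: in=∅ out=∅

Interference:
  d — {g,z}
  g — {d,m,p,z}
  m — {g,p,r,z}
  p — {g,m,r,z}
  r — {m,p}
  z — {d,g,m,p}

N(r) = ["m", "p"]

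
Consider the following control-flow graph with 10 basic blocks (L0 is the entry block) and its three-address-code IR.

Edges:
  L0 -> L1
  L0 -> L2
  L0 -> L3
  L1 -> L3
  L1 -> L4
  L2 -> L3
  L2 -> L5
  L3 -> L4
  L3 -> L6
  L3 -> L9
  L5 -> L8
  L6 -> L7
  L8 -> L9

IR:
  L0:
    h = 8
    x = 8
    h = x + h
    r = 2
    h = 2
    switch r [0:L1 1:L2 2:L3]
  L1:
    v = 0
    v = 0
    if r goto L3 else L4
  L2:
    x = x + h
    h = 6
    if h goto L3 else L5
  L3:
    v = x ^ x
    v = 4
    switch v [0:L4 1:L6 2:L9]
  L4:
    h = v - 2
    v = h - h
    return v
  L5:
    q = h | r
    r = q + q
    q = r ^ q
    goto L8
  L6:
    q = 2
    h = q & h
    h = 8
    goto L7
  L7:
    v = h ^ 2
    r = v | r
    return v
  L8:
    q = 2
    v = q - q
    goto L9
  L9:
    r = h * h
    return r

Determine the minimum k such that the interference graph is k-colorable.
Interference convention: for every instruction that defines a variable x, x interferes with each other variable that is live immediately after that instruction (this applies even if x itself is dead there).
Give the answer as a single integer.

Answer: 4

Derivation:
Block summaries:
  L0: def={h,r,x} ue=∅
  L1: def={v} ue={r}
  L2: def={h,x} ue={h,x}
  L3: def={v} ue={x}
  L4: def={h,v} ue={v}
  L5: def={q,r} ue={h,r}
  L6: def={h,q} ue={h}
  L7: def={r,v} ue={h,r}
  L8: def={q,v} ue=∅
  L9: def={r} ue={h}

Live sets:
  L0: in=∅ out={h,r,x}
  L1: in={h,r,x} out={h,r,v,x}
  L2: in={h,r,x} out={h,r,x}
  L3: in={h,r,x} out={h,r,v}
  L4: in={v} out=∅
  L5: in={h,r} out={h}
  L6: in={h,r} out={h,r}
  L7: in={h,r} out=∅
  L8: in={h} out={h}
  L9: in={h} out=∅

Interference:
  h: {q,r,v,x}
  q: {h,r}
  r: {h,q,v,x}
  v: {h,r,x}
  x: {h,r,v}

Colouring:
  {h,r,v,x} pairwise interfere (4-clique) ⇒ χ ≥ 4
  4-colouring: r0={h}  r1={r}  r2={q,v}  r3={x}
  χ = 4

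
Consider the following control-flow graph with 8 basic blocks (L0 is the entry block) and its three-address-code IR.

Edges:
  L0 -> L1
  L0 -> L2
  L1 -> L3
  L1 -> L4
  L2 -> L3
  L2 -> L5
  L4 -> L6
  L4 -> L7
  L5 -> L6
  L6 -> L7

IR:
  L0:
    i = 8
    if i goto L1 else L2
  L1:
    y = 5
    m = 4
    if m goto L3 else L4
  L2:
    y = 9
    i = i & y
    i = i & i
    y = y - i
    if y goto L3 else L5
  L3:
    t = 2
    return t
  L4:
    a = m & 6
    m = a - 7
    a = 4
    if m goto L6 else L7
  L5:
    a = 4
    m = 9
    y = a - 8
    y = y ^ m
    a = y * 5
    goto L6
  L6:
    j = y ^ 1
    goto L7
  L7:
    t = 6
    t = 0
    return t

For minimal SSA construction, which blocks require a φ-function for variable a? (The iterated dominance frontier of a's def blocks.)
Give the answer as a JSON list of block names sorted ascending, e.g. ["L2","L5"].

Answer: ["L6", "L7"]

Derivation:
idom tree: L1←L0 L2←L0 L3←L0 L4←L1 L5←L2 L6←L0 L7←L0
Dom∩ at merges:
  L3: preds {L1,L2}: {L0,L1} ∩ {L0,L2} = {L0}; idom=L0
  L6: preds {L4,L5}: {L0,L1,L4} ∩ {L0,L2,L5} = {L0}; idom=L0
  L7: preds {L4,L6}: {L0,L1,L4} ∩ {L0,L6} = {L0}; idom=L0

DF derivation:
  L3←L1: walk L1 to L0
  L3←L2: walk L2 to L0
  L6←L4: walk L4→L1 to L0
  L6←L5: walk L5→L2 to L0
  L7←L4: walk L4→L1 to L0
  L7←L6: walk L6 to L0
  L0: DF=∅
  L1: DF={L3,L6,L7}
  L2: DF={L3,L6}
  L3: DF=∅
  L4: DF={L6,L7}
  L5: DF={L6}
  L6: DF={L7}
  L7: DF=∅

φ for a: defs {L4,L5}
  DF⁺ = {L6,L7}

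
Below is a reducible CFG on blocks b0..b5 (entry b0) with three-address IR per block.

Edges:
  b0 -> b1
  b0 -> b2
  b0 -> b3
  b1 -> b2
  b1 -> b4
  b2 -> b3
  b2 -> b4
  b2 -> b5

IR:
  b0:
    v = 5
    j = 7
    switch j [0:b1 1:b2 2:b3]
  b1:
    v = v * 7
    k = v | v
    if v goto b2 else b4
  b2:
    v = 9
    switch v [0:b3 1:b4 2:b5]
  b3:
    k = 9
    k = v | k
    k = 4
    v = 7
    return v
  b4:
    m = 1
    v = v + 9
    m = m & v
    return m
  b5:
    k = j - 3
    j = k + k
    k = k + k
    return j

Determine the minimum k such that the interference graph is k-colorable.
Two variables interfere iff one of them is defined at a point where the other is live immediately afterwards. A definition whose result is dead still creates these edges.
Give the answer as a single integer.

Answer: 3

Working:
def/use:
  b0: {j,v} / ∅
  b1: {k,v} / {v}
  b2: {v} / ∅
  b3: {k,v} / {v}
  b4: {m,v} / {v}
  b5: {j,k} / {j}

Live sets:
  b0 li=∅ lo={j,v}
  b1 li={j,v} lo={j,v}
  b2 li={j} lo={j,v}
  b3 li={v} lo=∅
  b4 li={v} lo=∅
  b5 li={j} lo=∅

Interfere edges:
  j↔{k,v}
  k↔{j,v}
  m↔{v}
  v↔{j,k,m}

Registers:
  clique {j,k,v} ⇒ need ≥ 3
  3-colouring: R0={v}  R1={j,m}  R2={k}
  χ = 3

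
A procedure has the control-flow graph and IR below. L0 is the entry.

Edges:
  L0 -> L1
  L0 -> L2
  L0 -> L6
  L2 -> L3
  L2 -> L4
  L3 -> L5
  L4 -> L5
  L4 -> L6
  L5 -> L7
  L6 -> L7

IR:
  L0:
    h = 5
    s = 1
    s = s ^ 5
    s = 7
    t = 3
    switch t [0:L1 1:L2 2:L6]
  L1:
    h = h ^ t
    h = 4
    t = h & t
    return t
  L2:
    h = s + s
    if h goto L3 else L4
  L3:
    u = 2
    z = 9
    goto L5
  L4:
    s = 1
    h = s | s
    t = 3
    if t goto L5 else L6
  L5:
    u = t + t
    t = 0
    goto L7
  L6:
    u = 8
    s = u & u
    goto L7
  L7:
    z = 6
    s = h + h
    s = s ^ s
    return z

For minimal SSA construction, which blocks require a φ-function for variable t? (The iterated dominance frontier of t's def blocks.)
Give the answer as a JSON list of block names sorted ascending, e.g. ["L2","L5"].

idom tree: L1←L0 L2←L0 L3←L2 L4←L2 L5←L2 L6←L0 L7←L0
Join-block Dom:
  L5: preds {L3,L4}: {L0,L2,L3} ∩ {L0,L2,L4} = {L0,L2}; idom=L2
  L6: preds {L0,L4}: {L0} ∩ {L0,L2,L4} = {L0}; idom=L0
  L7: preds {L5,L6}: {L0,L2,L5} ∩ {L0,L6} = {L0}; idom=L0

DF walk-up:
  join L5 pred L3: L3 stop@L2
  join L5 pred L4: L4 stop@L2
  join L6 pred L0: · stop@L0
  join L6 pred L4: L4→L2 stop@L0
  join L7 pred L5: L5→L2 stop@L0
  join L7 pred L6: L6 stop@L0
  DF(L0)=∅
  DF(L1)=∅
  DF(L2)={L6,L7}
  DF(L3)={L5}
  DF(L4)={L5,L6}
  DF(L5)={L7}
  DF(L6)={L7}
  DF(L7)=∅

φ for t: defs {L0,L1,L4,L5}
  DF⁺ = {L5,L6,L7}

Answer: ["L5", "L6", "L7"]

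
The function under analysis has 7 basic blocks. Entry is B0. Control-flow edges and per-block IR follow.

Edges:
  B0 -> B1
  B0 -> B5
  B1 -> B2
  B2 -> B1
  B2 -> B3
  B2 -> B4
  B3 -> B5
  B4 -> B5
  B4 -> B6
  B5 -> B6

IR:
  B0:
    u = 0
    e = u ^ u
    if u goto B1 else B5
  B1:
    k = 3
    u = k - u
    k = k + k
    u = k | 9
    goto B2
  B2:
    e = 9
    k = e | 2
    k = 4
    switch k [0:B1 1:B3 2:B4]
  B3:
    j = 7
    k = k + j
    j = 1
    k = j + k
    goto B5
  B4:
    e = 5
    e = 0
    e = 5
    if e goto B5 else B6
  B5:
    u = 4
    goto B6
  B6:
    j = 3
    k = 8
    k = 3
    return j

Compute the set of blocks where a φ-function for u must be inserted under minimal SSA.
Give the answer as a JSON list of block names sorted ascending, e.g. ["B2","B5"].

Answer: ["B1", "B5", "B6"]

Analysis:
idom tree: B1←B0 B2←B1 B3←B2 B4←B2 B5←B0 B6←B0
Join-block Dom:
  B1: preds {B0,B2}: {B0} ∩ {B0,B1,B2} = {B0}; idom=B0
  B5: preds {B0,B3,B4}: {B0} ∩ {B0,B1,B2,B3} ∩ {B0,B1,B2,B4} = {B0}; idom=B0
  B6: preds {B4,B5}: {B0,B1,B2,B4} ∩ {B0,B5} = {B0}; idom=B0

DF derivation:
  join B1 pred B0: · stop@B0
  join B1 pred B2: B2→B1 stop@B0
  join B5 pred B0: · stop@B0
  join B5 pred B3: B3→B2→B1 stop@B0
  join B5 pred B4: B4→B2→B1 stop@B0
  join B6 pred B4: B4→B2→B1 stop@B0
  join B6 pred B5: B5 stop@B0
  B0 → ∅
  B1 → {B1,B5,B6}
  B2 → {B1,B5,B6}
  B3 → {B5}
  B4 → {B5,B6}
  B5 → {B6}
  B6 → ∅

φ for u: defs {B0,B1,B5}
  DF⁺ = {B1,B5,B6}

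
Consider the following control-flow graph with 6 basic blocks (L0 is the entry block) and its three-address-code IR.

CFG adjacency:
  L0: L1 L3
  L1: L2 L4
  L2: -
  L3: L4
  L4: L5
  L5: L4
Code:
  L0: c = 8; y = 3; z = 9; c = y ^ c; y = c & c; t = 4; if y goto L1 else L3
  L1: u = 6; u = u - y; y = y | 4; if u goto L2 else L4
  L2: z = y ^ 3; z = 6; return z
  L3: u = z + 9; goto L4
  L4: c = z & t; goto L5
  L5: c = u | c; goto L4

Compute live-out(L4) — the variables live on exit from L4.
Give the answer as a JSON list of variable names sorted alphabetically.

Answer: ["c", "t", "u", "z"]

Working:
def/use:
  L0: def={c,t,y,z} ue=∅
  L1: def={u,y} ue={y}
  L2: def={z} ue={y}
  L3: def={u} ue={z}
  L4: def={c} ue={t,z}
  L5: def={c} ue={c,u}

Live sets:
  live L0: ∅→{t,y,z}
  live L1: {t,y,z}→{t,u,y,z}
  live L2: {y}→∅
  live L3: {t,z}→{t,u,z}
  live L4: {t,u,z}→{c,t,u,z}
  live L5: {c,t,u,z}→{t,u,z}

live-out(L4) = ["c", "t", "u", "z"]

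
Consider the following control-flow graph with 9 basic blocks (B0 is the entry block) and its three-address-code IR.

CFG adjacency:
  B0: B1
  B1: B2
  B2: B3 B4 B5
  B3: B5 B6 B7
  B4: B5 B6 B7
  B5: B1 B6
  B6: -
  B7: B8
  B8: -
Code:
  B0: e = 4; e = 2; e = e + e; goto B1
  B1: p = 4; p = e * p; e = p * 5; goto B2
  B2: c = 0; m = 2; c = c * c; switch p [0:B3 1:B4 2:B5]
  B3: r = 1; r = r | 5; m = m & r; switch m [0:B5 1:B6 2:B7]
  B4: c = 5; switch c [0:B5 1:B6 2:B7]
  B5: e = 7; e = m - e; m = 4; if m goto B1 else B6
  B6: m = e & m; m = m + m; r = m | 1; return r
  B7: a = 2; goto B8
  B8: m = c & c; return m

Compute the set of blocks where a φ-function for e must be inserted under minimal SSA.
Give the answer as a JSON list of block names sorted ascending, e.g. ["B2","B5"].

idom tree: B1←B0 B2←B1 B3←B2 B4←B2 B5←B2 B6←B2 B7←B2 B8←B7
Dom at joins:
  B1: preds {B0,B5}: {B0} ∩ {B0,B1,B2,B5} = {B0}; idom=B0
  B5: preds {B2,B3,B4}: {B0,B1,B2} ∩ {B0,B1,B2,B3} ∩ {B0,B1,B2,B4} = {B0,B1,B2}; idom=B2
  B6: preds {B3,B4,B5}: {B0,B1,B2,B3} ∩ {B0,B1,B2,B4} ∩ {B0,B1,B2,B5} = {B0,B1,B2}; idom=B2
  B7: preds {B3,B4}: {B0,B1,B2,B3} ∩ {B0,B1,B2,B4} = {B0,B1,B2}; idom=B2

Frontier:
  B1←B0: walk · to B0
  B1←B5: walk B5→B2→B1 to B0
  B5←B2: walk · to B2
  B5←B3: walk B3 to B2
  B5←B4: walk B4 to B2
  B6←B3: walk B3 to B2
  B6←B4: walk B4 to B2
  B6←B5: walk B5 to B2
  B7←B3: walk B3 to B2
  B7←B4: walk B4 to B2
  DF(B0)=∅
  DF(B1)={B1}
  DF(B2)={B1}
  DF(B3)={B5,B6,B7}
  DF(B4)={B5,B6,B7}
  DF(B5)={B1,B6}
  DF(B6)=∅
  DF(B7)=∅
  DF(B8)=∅

φ for e: defs {B0,B1,B5}
  DF⁺ = {B1,B6}

Answer: ["B1", "B6"]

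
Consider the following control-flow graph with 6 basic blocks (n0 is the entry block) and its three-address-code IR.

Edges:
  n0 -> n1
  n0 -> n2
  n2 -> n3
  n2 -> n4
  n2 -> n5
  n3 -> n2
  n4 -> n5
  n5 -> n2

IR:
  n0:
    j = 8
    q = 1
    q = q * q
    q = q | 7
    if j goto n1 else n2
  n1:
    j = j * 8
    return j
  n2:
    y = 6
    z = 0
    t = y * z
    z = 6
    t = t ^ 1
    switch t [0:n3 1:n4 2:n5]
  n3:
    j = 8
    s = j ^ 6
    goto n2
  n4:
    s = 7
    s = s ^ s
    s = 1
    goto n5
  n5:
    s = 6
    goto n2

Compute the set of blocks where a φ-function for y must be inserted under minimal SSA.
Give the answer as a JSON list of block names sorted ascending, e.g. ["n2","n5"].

idom tree: n1←n0 n2←n0 n3←n2 n4←n2 n5←n2
Join-block Dom:
  n2: preds {n0,n3,n5}: {n0} ∩ {n0,n2,n3} ∩ {n0,n2,n5} = {n0}; idom=n0
  n5: preds {n2,n4}: {n0,n2} ∩ {n0,n2,n4} = {n0,n2}; idom=n2

DF derivation:
  n2←n0: walk · to n0
  n2←n3: walk n3→n2 to n0
  n2←n5: walk n5→n2 to n0
  n5←n2: walk · to n2
  n5←n4: walk n4 to n2
  n0 → ∅
  n1 → ∅
  n2 → {n2}
  n3 → {n2}
  n4 → {n5}
  n5 → {n2}

φ for y: defs {n2}
  DF⁺ = {n2}

Answer: ["n2"]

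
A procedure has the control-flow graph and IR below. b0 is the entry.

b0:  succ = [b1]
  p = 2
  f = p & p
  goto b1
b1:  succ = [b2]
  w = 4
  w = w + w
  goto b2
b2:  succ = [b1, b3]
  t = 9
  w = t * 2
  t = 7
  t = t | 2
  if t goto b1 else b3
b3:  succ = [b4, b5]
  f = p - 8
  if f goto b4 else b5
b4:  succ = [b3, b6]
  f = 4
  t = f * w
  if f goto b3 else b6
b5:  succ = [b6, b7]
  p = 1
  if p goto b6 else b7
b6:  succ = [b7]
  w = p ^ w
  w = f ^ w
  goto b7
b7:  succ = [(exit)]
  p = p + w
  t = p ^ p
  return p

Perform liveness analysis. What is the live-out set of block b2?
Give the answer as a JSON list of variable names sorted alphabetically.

Per-block:
  b0: def={f,p} ue=∅
  b1: def={w} ue=∅
  b2: def={t,w} ue=∅
  b3: def={f} ue={p}
  b4: def={f,t} ue={w}
  b5: def={p} ue=∅
  b6: def={w} ue={f,p,w}
  b7: def={p,t} ue={p,w}

Liveness:
  live b0: ∅→{p}
  live b1: {p}→{p}
  live b2: {p}→{p,w}
  live b3: {p,w}→{f,p,w}
  live b4: {p,w}→{f,p,w}
  live b5: {f,w}→{f,p,w}
  live b6: {f,p,w}→{p,w}
  live b7: {p,w}→∅

live-out(b2) = ["p", "w"]

Answer: ["p", "w"]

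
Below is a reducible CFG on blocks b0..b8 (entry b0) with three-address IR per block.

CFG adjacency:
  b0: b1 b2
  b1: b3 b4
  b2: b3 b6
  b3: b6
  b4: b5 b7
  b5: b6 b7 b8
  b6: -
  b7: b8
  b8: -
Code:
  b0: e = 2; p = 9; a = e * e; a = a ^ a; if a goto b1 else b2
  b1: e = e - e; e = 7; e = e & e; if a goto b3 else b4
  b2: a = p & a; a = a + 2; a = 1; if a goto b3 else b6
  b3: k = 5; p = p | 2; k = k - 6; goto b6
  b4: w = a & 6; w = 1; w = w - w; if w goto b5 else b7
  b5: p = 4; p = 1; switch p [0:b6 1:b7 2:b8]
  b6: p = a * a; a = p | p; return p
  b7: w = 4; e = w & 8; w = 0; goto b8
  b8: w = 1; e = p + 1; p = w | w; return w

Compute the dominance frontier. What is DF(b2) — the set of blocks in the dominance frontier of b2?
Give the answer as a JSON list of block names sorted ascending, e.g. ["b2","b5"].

Answer: ["b3", "b6"]

Derivation:
idom tree: b1←b0 b2←b0 b3←b0 b4←b1 b5←b4 b6←b0 b7←b4 b8←b4
Dom∩ at merges:
  b3: preds {b1,b2}: {b0,b1} ∩ {b0,b2} = {b0}; idom=b0
  b6: preds {b2,b3,b5}: {b0,b2} ∩ {b0,b3} ∩ {b0,b1,b4,b5} = {b0}; idom=b0
  b7: preds {b4,b5}: {b0,b1,b4} ∩ {b0,b1,b4,b5} = {b0,b1,b4}; idom=b4
  b8: preds {b5,b7}: {b0,b1,b4,b5} ∩ {b0,b1,b4,b7} = {b0,b1,b4}; idom=b4

DF derivation:
  b3←b1: walk b1 to b0
  b3←b2: walk b2 to b0
  b6←b2: walk b2 to b0
  b6←b3: walk b3 to b0
  b6←b5: walk b5→b4→b1 to b0
  b7←b4: walk · to b4
  b7←b5: walk b5 to b4
  b8←b5: walk b5 to b4
  b8←b7: walk b7 to b4
  DF(b0)=∅
  DF(b1)={b3,b6}
  DF(b2)={b3,b6}
  DF(b3)={b6}
  DF(b4)={b6}
  DF(b5)={b6,b7,b8}
  DF(b6)=∅
  DF(b7)={b8}
  DF(b8)=∅

DF(b2) = ["b3", "b6"]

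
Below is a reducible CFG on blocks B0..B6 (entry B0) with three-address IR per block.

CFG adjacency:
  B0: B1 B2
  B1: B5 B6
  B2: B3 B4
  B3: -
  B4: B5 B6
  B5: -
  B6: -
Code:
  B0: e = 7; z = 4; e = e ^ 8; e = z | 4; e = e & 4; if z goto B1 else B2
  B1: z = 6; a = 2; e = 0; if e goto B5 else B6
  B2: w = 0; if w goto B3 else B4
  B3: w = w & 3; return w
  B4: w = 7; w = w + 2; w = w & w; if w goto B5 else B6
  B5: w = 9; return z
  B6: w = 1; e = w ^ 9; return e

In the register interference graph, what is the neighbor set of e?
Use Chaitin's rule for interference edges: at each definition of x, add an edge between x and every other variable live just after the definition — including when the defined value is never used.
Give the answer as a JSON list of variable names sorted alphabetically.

Answer: ["z"]

Derivation:
Per-block:
  B0: def={e,z} ue=∅
  B1: def={a,e,z} ue=∅
  B2: def={w} ue=∅
  B3: def={w} ue={w}
  B4: def={w} ue=∅
  B5: def={w} ue={z}
  B6: def={e,w} ue=∅

Backward fixpoint:
  B0: in=∅ out={z}
  B1: in=∅ out={z}
  B2: in={z} out={w,z}
  B3: in={w} out=∅
  B4: in={z} out={z}
  B5: in={z} out=∅
  B6: in=∅ out=∅

Conflict graph:
  a: {z}
  e: {z}
  w: {z}
  z: {a,e,w}

N(e) = ["z"]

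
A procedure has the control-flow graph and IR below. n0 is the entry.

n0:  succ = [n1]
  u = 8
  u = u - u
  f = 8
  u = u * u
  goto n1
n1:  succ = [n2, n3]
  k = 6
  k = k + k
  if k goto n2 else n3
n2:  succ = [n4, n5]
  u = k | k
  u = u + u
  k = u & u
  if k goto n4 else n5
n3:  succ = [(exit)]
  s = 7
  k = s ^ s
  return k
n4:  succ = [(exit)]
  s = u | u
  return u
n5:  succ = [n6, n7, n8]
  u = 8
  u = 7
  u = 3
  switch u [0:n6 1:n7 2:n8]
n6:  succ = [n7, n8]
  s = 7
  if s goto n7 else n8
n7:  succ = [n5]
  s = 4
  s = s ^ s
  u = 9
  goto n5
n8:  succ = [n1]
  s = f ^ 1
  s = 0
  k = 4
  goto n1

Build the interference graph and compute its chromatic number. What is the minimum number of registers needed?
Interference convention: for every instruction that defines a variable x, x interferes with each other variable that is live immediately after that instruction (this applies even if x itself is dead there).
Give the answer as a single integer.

Block summaries:
  n0: {f,u} / ∅
  n1: {k} / ∅
  n2: {k,u} / {k}
  n3: {k,s} / ∅
  n4: {s} / {u}
  n5: {u} / ∅
  n6: {s} / ∅
  n7: {s,u} / ∅
  n8: {k,s} / {f}

Backward fixpoint:
  n0 li=∅ lo={f}
  n1 li={f} lo={f,k}
  n2 li={f,k} lo={f,u}
  n3 li=∅ lo=∅
  n4 li={u} lo=∅
  n5 li={f} lo={f}
  n6 li={f} lo={f}
  n7 li={f} lo={f}
  n8 li={f} lo={f}

Interfere edges:
  f: {k,s,u}
  k: {f,u}
  s: {f,u}
  u: {f,k,s}

Chromatic number:
  clique {f,k,u} ⇒ need ≥ 3
  assign f→c0 k→c2 s→c2 u→c1 — no edge inside a register ⇒ χ ≤ 3
  χ = 3

Answer: 3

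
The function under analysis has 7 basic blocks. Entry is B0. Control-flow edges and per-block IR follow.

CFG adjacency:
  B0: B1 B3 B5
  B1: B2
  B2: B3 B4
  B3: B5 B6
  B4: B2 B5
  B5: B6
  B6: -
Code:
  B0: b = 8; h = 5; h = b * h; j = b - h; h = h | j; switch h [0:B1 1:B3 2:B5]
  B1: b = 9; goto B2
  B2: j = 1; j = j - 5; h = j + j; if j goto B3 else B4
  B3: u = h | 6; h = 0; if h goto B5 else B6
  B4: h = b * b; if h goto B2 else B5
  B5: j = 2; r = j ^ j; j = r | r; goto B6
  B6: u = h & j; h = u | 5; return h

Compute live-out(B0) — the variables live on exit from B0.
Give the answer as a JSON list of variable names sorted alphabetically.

Per-block:
  B0 def {b,h,j} use ∅
  B1 def {b} use ∅
  B2 def {h,j} use ∅
  B3 def {h,u} use {h}
  B4 def {h} use {b}
  B5 def {j,r} use ∅
  B6 def {h,u} use {h,j}

Liveness:
  B0 li=∅ lo={h,j}
  B1 li=∅ lo={b}
  B2 li={b} lo={b,h,j}
  B3 li={h,j} lo={h,j}
  B4 li={b} lo={b,h}
  B5 li={h} lo={h,j}
  B6 li={h,j} lo=∅

live-out(B0) = ["h", "j"]

Answer: ["h", "j"]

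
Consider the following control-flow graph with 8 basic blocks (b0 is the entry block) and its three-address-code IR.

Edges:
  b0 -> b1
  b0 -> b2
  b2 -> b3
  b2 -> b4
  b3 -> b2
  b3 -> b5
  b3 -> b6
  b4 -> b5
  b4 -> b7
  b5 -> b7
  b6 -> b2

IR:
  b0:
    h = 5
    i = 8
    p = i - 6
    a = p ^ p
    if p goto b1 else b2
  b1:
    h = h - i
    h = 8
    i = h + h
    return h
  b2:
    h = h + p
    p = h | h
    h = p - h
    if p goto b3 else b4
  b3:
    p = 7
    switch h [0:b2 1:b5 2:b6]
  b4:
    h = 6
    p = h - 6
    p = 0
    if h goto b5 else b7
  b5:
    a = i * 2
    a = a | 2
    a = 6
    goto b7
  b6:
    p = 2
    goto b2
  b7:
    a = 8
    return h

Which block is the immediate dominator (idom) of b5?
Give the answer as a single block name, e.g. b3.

Answer: b2

Derivation:
idom tree: b1←b0 b2←b0 b3←b2 b4←b2 b5←b2 b6←b3 b7←b2
Dom at joins:
  b2: preds {b0,b3,b6}: {b0} ∩ {b0,b2,b3} ∩ {b0,b2,b3,b6} = {b0}; idom=b0
  b5: preds {b3,b4}: {b0,b2,b3} ∩ {b0,b2,b4} = {b0,b2}; idom=b2
  b7: preds {b4,b5}: {b0,b2,b4} ∩ {b0,b2,b5} = {b0,b2}; idom=b2

idom(b5) = b2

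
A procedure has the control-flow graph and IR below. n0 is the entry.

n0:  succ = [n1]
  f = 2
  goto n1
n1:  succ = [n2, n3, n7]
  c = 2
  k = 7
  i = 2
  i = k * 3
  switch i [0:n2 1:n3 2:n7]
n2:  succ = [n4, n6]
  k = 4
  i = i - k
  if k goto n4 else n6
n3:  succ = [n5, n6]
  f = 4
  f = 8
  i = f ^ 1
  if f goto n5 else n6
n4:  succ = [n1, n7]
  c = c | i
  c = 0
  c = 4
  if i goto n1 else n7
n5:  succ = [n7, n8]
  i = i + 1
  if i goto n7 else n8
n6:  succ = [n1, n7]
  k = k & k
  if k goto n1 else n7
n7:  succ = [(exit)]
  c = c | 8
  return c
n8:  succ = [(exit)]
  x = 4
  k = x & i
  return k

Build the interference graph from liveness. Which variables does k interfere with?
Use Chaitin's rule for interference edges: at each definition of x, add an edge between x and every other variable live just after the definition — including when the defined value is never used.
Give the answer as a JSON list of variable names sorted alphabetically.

Answer: ["c", "f", "i"]

Analysis:
Per-block:
  n0: def={f} ue=∅
  n1: def={c,i,k} ue=∅
  n2: def={i,k} ue={i}
  n3: def={f,i} ue=∅
  n4: def={c} ue={c,i}
  n5: def={i} ue={i}
  n6: def={k} ue={k}
  n7: def={c} ue={c}
  n8: def={k,x} ue={i}

Liveness:
  n0 li=∅ lo=∅
  n1 li=∅ lo={c,i,k}
  n2 li={c,i} lo={c,i,k}
  n3 li={c,k} lo={c,i,k}
  n4 li={c,i} lo={c}
  n5 li={c,i} lo={c,i}
  n6 li={c,k} lo={c}
  n7 li={c} lo=∅
  n8 li={i} lo=∅

Conflict graph:
  c — {f,i,k}
  f — {c,i,k}
  i — {c,f,k,x}
  k — {c,f,i}
  x — {i}

N(k) = ["c", "f", "i"]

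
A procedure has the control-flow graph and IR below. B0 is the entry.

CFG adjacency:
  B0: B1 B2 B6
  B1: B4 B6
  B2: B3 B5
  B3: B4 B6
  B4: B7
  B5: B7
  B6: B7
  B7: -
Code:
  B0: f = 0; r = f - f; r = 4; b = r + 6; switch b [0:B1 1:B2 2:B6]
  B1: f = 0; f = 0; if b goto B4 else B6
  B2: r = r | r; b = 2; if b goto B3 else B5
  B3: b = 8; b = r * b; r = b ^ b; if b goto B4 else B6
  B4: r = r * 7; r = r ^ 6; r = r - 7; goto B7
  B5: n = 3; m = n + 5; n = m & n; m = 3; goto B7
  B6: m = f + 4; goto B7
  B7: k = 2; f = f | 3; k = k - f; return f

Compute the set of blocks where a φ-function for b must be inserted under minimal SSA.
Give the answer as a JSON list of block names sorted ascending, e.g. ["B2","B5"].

idom tree: B1←B0 B2←B0 B3←B2 B4←B0 B5←B2 B6←B0 B7←B0
Join-block Dom:
  B4: preds {B1,B3}: {B0,B1} ∩ {B0,B2,B3} = {B0}; idom=B0
  B6: preds {B0,B1,B3}: {B0} ∩ {B0,B1} ∩ {B0,B2,B3} = {B0}; idom=B0
  B7: preds {B4,B5,B6}: {B0,B4} ∩ {B0,B2,B5} ∩ {B0,B6} = {B0}; idom=B0

Frontier:
  join B4 pred B1: B1 stop@B0
  join B4 pred B3: B3→B2 stop@B0
  join B6 pred B0: · stop@B0
  join B6 pred B1: B1 stop@B0
  join B6 pred B3: B3→B2 stop@B0
  join B7 pred B4: B4 stop@B0
  join B7 pred B5: B5→B2 stop@B0
  join B7 pred B6: B6 stop@B0
  B0: DF=∅
  B1: DF={B4,B6}
  B2: DF={B4,B6,B7}
  B3: DF={B4,B6}
  B4: DF={B7}
  B5: DF={B7}
  B6: DF={B7}
  B7: DF=∅

φ for b: defs {B0,B2,B3}
  DF⁺ = {B4,B6,B7}

Answer: ["B4", "B6", "B7"]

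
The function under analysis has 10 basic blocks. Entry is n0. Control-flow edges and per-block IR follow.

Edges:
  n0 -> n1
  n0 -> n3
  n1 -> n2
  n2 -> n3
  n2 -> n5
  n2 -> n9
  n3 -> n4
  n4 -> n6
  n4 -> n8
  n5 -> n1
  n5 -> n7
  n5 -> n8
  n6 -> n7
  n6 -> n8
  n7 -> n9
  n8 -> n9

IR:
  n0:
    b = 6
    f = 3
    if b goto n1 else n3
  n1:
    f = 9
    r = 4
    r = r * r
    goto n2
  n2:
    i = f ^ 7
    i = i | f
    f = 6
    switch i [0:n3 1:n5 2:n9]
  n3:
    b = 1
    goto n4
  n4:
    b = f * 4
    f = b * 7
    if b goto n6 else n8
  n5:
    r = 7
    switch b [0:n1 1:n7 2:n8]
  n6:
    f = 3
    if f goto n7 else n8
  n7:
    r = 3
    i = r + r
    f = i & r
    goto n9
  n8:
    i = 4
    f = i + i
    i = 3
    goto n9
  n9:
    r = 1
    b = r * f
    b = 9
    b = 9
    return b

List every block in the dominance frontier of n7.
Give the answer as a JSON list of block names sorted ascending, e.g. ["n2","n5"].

idom tree: n1←n0 n2←n1 n3←n0 n4←n3 n5←n2 n6←n4 n7←n0 n8←n0 n9←n0
Dom∩ at merges:
  n1: preds {n0,n5}: {n0} ∩ {n0,n1,n2,n5} = {n0}; idom=n0
  n3: preds {n0,n2}: {n0} ∩ {n0,n1,n2} = {n0}; idom=n0
  n7: preds {n5,n6}: {n0,n1,n2,n5} ∩ {n0,n3,n4,n6} = {n0}; idom=n0
  n8: preds {n4,n5,n6}: {n0,n3,n4} ∩ {n0,n1,n2,n5} ∩ {n0,n3,n4,n6} = {n0}; idom=n0
  n9: preds {n2,n7,n8}: {n0,n1,n2} ∩ {n0,n7} ∩ {n0,n8} = {n0}; idom=n0

Frontier:
  n1←n0: walk · to n0
  n1←n5: walk n5→n2→n1 to n0
  n3←n0: walk · to n0
  n3←n2: walk n2→n1 to n0
  n7←n5: walk n5→n2→n1 to n0
  n7←n6: walk n6→n4→n3 to n0
  n8←n4: walk n4→n3 to n0
  n8←n5: walk n5→n2→n1 to n0
  n8←n6: walk n6→n4→n3 to n0
  n9←n2: walk n2→n1 to n0
  n9←n7: walk n7 to n0
  n9←n8: walk n8 to n0
  DF(n0)=∅
  DF(n1)={n1,n3,n7,n8,n9}
  DF(n2)={n1,n3,n7,n8,n9}
  DF(n3)={n7,n8}
  DF(n4)={n7,n8}
  DF(n5)={n1,n7,n8}
  DF(n6)={n7,n8}
  DF(n7)={n9}
  DF(n8)={n9}
  DF(n9)=∅

DF(n7) = ["n9"]

Answer: ["n9"]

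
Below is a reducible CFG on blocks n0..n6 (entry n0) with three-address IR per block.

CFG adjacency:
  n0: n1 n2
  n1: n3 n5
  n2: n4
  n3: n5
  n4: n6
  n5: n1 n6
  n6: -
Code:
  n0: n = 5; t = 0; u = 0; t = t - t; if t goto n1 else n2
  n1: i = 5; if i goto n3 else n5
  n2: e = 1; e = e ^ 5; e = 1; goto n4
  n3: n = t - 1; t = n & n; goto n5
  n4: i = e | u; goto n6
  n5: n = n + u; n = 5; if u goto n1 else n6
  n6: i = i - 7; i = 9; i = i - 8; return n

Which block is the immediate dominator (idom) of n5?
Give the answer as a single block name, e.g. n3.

Answer: n1

Derivation:
idom tree: n1←n0 n2←n0 n3←n1 n4←n2 n5←n1 n6←n0
Dom at joins:
  n1: preds {n0,n5}: {n0} ∩ {n0,n1,n5} = {n0}; idom=n0
  n5: preds {n1,n3}: {n0,n1} ∩ {n0,n1,n3} = {n0,n1}; idom=n1
  n6: preds {n4,n5}: {n0,n2,n4} ∩ {n0,n1,n5} = {n0}; idom=n0

idom(n5) = n1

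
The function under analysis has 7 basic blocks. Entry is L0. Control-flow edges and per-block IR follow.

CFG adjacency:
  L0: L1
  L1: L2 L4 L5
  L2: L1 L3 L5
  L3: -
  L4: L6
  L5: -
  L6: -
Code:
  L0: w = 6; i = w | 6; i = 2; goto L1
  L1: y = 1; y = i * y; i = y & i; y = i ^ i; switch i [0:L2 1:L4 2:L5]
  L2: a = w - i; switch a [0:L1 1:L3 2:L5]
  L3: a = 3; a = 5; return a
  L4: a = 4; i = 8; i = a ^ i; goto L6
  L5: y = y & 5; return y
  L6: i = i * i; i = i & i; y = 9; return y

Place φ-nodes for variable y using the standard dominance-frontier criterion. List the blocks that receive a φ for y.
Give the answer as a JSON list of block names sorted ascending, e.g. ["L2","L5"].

idom tree: L1←L0 L2←L1 L3←L2 L4←L1 L5←L1 L6←L4
Dom at joins:
  L1: preds {L0,L2}: {L0} ∩ {L0,L1,L2} = {L0}; idom=L0
  L5: preds {L1,L2}: {L0,L1} ∩ {L0,L1,L2} = {L0,L1}; idom=L1

Frontier:
  join L1 pred L0: · stop@L0
  join L1 pred L2: L2→L1 stop@L0
  join L5 pred L1: · stop@L1
  join L5 pred L2: L2 stop@L1
  L0: DF=∅
  L1: DF={L1}
  L2: DF={L1,L5}
  L3: DF=∅
  L4: DF=∅
  L5: DF=∅
  L6: DF=∅

φ for y: defs {L1,L5,L6}
  DF⁺ = {L1}

Answer: ["L1"]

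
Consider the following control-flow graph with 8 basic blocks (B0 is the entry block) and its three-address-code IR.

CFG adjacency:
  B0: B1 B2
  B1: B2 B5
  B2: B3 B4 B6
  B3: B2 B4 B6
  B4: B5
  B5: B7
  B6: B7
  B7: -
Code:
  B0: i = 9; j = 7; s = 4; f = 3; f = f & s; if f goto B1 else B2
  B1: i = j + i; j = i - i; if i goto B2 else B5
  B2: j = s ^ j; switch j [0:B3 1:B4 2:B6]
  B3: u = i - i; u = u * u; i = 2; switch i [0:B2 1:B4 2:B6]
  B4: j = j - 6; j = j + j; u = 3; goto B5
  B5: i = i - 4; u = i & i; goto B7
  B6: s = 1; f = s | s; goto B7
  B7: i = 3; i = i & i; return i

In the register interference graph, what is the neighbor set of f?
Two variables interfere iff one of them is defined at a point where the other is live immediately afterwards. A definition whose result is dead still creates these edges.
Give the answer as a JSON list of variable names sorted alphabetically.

Answer: ["i", "j", "s"]

Working:
Per-block:
  B0: def={f,i,j,s} ue=∅
  B1: def={i,j} ue={i,j}
  B2: def={j} ue={j,s}
  B3: def={i,u} ue={i}
  B4: def={j,u} ue={j}
  B5: def={i,u} ue={i}
  B6: def={f,s} ue=∅
  B7: def={i} ue=∅

Liveness:
  live B0: ∅→{i,j,s}
  live B1: {i,j,s}→{i,j,s}
  live B2: {i,j,s}→{i,j,s}
  live B3: {i,j,s}→{i,j,s}
  live B4: {i,j}→{i}
  live B5: {i}→∅
  live B6: ∅→∅
  live B7: ∅→∅

Interfere edges:
  f — {i,j,s}
  i — {f,j,s,u}
  j — {f,i,s,u}
  s — {f,i,j,u}
  u — {i,j,s}

N(f) = ["i", "j", "s"]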